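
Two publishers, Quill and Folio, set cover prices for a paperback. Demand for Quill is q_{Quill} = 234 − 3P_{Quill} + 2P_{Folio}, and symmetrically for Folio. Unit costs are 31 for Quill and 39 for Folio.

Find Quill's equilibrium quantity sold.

156.75

Quill's profit: π = (P_{Quill} − 31)(234 − 3P_{Quill} + 2P_{Folio}).
∂π/∂P_{Quill} = 327 − 6P_{Quill} + 2P_{Folio} = 0 ⇒ P_{Quill} = 54.5 + (1/3)P_{Folio}.
Similarly P_{Folio} = 58.5 + (1/3)P_{Quill}.
Plugging P_{Folio} into Quill's best response: P_{Quill} = 54.5 + (1/3)(58.5 + (1/3)P_{Quill}) ⇒ (8/9)P_{Quill} = 74, so P_{Quill} = 83.25.
Then P_{Folio} = 58.5 + (1/3)·83.25 = 86.25.
q_{Quill} = 234 − 3·83.25 + 2·86.25 = 156.75.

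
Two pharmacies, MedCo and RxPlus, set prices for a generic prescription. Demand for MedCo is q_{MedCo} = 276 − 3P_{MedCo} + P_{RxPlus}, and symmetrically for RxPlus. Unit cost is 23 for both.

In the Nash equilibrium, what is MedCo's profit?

MedCo's profit: π = (P_{MedCo} − 23)(276 − 3P_{MedCo} + P_{RxPlus}).
∂π/∂P_{MedCo} = 345 − 6P_{MedCo} + P_{RxPlus} = 0 ⇒ P_{MedCo} = 57.5 + (1/6)P_{RxPlus}.
Setting P_{MedCo} = P_{RxPlus} in the reaction function: P_{MedCo} = 57.5 + (1/6)P_{MedCo}, so P_{MedCo} = 57.5 / (5/6) = 69.
q_{MedCo} = 276 − 3·69 + 69 = 138.
Profit = (69 − 23)·138 = 6348.

6348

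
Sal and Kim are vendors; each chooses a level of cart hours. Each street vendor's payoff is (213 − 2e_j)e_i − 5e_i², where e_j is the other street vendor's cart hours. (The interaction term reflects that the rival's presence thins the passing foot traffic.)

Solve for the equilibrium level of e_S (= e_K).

17.75

Sal's payoff is (213 − 2e_K)e_S − 5e_S².
∂π/∂e_S = 213 − 2e_K − 10e_S = 0, so e_S = 21.3 − 0.2e_K.
The game is symmetric, so in equilibrium e_K = e_S: the reaction function gives 1.2e_S = 21.3, hence e_S = 17.75.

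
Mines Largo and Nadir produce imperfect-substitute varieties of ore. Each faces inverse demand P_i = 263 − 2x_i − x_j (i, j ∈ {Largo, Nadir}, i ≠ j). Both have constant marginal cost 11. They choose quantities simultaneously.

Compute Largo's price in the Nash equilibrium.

Mine Largo's profit: π = x_{Largo}(263 − 2x_{Largo} − x_{Nadir}) − 11x_{Largo}.
∂π/∂x_{Largo} = 252 − 4x_{Largo} − x_{Nadir} = 0 ⇒ x_{Largo} = 63 − 0.25x_{Nadir}.
By symmetry x_{Nadir} = x_{Largo}; substituting into the reaction function, 1.25x_{Largo} = 63 and x_{Largo} = 50.4.
P_{Largo} = 263 − 2·50.4 − 50.4 = 111.8.

111.8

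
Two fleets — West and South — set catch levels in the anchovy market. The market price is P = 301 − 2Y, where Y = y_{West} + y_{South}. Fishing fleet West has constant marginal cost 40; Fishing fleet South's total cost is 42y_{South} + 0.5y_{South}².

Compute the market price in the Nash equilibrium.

138.375

Fishing fleet West's profit: π = y_{West}(301 − 2(y_{West} + y_{South})) − 40y_{West}.
∂π/∂y_{West} = 261 − 4y_{West} − 2y_{South} = 0, so y_{West} = 65.25 − 0.5y_{South}.
For South: ∂π/∂y_{South} = 259 − 5y_{South} − 2y_{West} = 0 ⇒ y_{South} = 51.8 − 0.4y_{West}.
Solving the two reaction functions simultaneously: (1 − (−0.5)(−0.4))y_{West} = 65.25 − 0.5·51.8, so 0.8y_{West} = 39.35 and y_{West} = 49.1875.
Then y_{South} = 51.8 − 0.4·49.1875 = 32.125.
Equilibrium price: P = 301 − 2·81.3125 = 138.375.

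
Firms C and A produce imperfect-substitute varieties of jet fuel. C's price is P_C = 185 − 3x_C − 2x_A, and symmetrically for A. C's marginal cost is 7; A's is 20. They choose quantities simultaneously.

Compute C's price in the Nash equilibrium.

76.1875

Firm C's profit: π = x_C(185 − 3x_C − 2x_A) − 7x_C.
∂π/∂x_C = 178 − 6x_C − 2x_A = 0 ⇒ x_C = 89/3 − (1/3)x_A.
Similarly x_A = 27.5 − (1/3)x_C.
Substituting the second reaction function into the first: x_C = 89/3 − (1/3)(27.5 − (1/3)x_C), which gives (8/9)x_C = 20.5 ⇒ x_C = 23.0625.
Then x_A = 27.5 − (1/3)·23.0625 = 19.8125.
P_C = 185 − 3·23.0625 − 2·19.8125 = 76.1875.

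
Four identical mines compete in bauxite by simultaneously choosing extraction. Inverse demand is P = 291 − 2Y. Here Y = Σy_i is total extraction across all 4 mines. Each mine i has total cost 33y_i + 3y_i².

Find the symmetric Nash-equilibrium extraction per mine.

A representative mine's profit is π_i = y_i(291 − 2Y) − 33y_i − 3y_i², with Y = y_i + Σ_{j≠i} y_j.
First-order condition: 258 − 10y_i − 2Σ_{j≠i} y_j = 0.
In a symmetric equilibrium every mine chooses the same y, so Σ_{j≠i} y_j = 3y. The condition becomes 258 − 16y = 0, giving y = 258/16 = 16.125.

16.125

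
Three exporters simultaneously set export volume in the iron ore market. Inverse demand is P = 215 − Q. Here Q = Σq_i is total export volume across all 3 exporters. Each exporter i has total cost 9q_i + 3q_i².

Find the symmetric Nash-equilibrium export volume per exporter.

20.6

A representative exporter's profit is π_i = q_i(215 − Q) − 9q_i − 3q_i², with Q = q_i + Σ_{j≠i} q_j.
First-order condition: 206 − 8q_i − Σ_{j≠i} q_j = 0.
In a symmetric equilibrium every exporter chooses the same q, so Σ_{j≠i} q_j = 2q. The condition becomes 206 − 10q = 0, giving q = 206/10 = 20.6.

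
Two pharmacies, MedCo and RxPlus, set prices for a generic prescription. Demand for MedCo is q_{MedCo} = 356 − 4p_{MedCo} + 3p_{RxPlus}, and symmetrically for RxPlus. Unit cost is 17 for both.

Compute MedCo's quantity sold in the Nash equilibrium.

MedCo's profit: π = (p_{MedCo} − 17)(356 − 4p_{MedCo} + 3p_{RxPlus}).
∂π/∂p_{MedCo} = 424 − 8p_{MedCo} + 3p_{RxPlus} = 0 ⇒ p_{MedCo} = 53 + 0.375p_{RxPlus}.
By symmetry p_{RxPlus} = p_{MedCo}; substituting into the reaction function, 0.625p_{MedCo} = 53 and p_{MedCo} = 84.8.
q_{MedCo} = 356 − 4·84.8 + 3·84.8 = 271.2.

271.2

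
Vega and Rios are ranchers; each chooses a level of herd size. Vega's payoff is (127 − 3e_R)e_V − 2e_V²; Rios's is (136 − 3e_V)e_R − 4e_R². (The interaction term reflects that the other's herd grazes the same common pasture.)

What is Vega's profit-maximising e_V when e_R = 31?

Expanding Vega's payoff: 127e_V − 3e_Re_V − 2e_V².
∂π/∂e_V = 127 − 3e_R − 4e_V = 0, so e_V = 31.75 − 0.75e_R.
At e_R = 31: e_V = 31.75 − 0.75·31 = 8.5.

8.5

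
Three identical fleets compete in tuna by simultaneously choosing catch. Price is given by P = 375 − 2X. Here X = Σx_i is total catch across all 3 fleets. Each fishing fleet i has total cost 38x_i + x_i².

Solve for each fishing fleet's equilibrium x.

33.7

A representative fishing fleet's profit is π_i = x_i(375 − 2X) − 38x_i − x_i², with X = x_i + Σ_{j≠i} x_j.
First-order condition: 337 − 6x_i − 2Σ_{j≠i} x_j = 0.
In a symmetric equilibrium every fishing fleet chooses the same x, so Σ_{j≠i} x_j = 2x. The condition becomes 337 − 10x = 0, giving x = 337/10 = 33.7.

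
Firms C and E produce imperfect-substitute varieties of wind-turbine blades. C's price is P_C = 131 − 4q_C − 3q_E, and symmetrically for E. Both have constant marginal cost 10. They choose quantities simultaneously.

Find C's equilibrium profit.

Firm C's profit: π = q_C(131 − 4q_C − 3q_E) − 10q_C.
∂π/∂q_C = 121 − 8q_C − 3q_E = 0 ⇒ q_C = 15.125 − 0.375q_E.
Setting q_C = q_E in the reaction function: q_C = 15.125 − 0.375q_C, so q_C = 15.125 / 1.375 = 11.
P_C = 131 − 4·11 − 3·11 = 54.
Profit = (54 − 10)·11 = 484.

484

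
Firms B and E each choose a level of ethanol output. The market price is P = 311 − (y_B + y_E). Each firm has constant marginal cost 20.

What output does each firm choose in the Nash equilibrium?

Firm B's profit: π = y_B(311 − (y_B + y_E)) − 20y_B.
∂π/∂y_B = 291 − 2y_B − y_E = 0, so y_B = 145.5 − 0.5y_E.
By symmetry y_E = y_B; substituting into the reaction function, 1.5y_B = 145.5 and y_B = 97.

97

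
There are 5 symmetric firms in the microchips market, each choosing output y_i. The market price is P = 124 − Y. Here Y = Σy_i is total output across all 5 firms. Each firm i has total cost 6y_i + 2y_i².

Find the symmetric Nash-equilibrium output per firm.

A representative firm's profit is π_i = y_i(124 − Y) − 6y_i − 2y_i², with Y = y_i + Σ_{j≠i} y_j.
First-order condition: 118 − 6y_i − Σ_{j≠i} y_j = 0.
Imposing symmetry (y_j = y for all j) turns Σ_{j≠i} y_j into 4y, so 118 = 10y and y = 11.8.

11.8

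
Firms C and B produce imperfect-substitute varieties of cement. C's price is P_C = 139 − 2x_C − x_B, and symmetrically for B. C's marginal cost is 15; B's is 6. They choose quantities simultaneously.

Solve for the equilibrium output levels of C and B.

Firm C's profit: π = x_C(139 − 2x_C − x_B) − 15x_C.
∂π/∂x_C = 124 − 4x_C − x_B = 0 ⇒ x_C = 31 − 0.25x_B.
Similarly x_B = 33.25 − 0.25x_C.
Solving the two reaction functions simultaneously: (1 − (−0.25)(−0.25))x_C = 31 − 0.25·33.25, so 0.9375x_C = 22.6875 and x_C = 24.2.
Then x_B = 33.25 − 0.25·24.2 = 27.2.

24.2, 27.2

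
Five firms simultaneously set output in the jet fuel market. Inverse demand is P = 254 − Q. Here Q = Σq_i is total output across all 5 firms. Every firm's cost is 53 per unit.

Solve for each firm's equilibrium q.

A representative firm's profit is π_i = q_i(254 − Q) − 53q_i, with Q = q_i + Σ_{j≠i} q_j.
First-order condition: 201 − 2q_i − Σ_{j≠i} q_j = 0.
In a symmetric equilibrium every firm chooses the same q, so Σ_{j≠i} q_j = 4q. The condition becomes 201 − 6q = 0, giving q = 201/6 = 33.5.

33.5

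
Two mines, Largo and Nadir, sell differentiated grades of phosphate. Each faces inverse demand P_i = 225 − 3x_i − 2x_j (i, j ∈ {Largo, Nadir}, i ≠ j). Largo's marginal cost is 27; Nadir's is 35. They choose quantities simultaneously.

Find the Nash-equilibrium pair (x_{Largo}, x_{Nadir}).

Mine Largo's profit: π = x_{Largo}(225 − 3x_{Largo} − 2x_{Nadir}) − 27x_{Largo}.
∂π/∂x_{Largo} = 198 − 6x_{Largo} − 2x_{Nadir} = 0 ⇒ x_{Largo} = 33 − (1/3)x_{Nadir}.
Similarly x_{Nadir} = 95/3 − (1/3)x_{Largo}.
Substituting the second reaction function into the first: x_{Largo} = 33 − (1/3)(95/3 − (1/3)x_{Largo}), which gives (8/9)x_{Largo} = 202/9 ⇒ x_{Largo} = 25.25.
Then x_{Nadir} = 95/3 − (1/3)·25.25 = 23.25.

25.25, 23.25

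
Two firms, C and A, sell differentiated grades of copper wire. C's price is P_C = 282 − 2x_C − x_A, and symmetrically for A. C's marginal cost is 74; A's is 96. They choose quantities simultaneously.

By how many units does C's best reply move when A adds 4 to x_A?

-1

Firm C's profit: π = x_C(282 − 2x_C − x_A) − 74x_C.
∂π/∂x_C = 208 − 4x_C − x_A = 0 ⇒ x_C = 52 − 0.25x_A.
The reaction-function slope is −0.25, so a 4-unit rise in x_A moves x_C by −0.25 × 4 = −1. C's best response falls — the actions are strategic substitutes.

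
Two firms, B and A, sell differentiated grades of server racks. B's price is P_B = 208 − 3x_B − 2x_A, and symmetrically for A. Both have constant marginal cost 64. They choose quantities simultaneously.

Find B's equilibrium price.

Firm B's profit: π = x_B(208 − 3x_B − 2x_A) − 64x_B.
∂π/∂x_B = 144 − 6x_B − 2x_A = 0 ⇒ x_B = 24 − (1/3)x_A.
By symmetry x_A = x_B; substituting into the reaction function, (4/3)x_B = 24 and x_B = 18.
P_B = 208 − 3·18 − 2·18 = 118.

118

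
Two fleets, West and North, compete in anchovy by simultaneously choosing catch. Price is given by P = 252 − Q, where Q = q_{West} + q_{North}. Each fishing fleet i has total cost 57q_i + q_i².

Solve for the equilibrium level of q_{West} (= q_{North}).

Fishing fleet West's profit: π = q_{West}(252 − (q_{West} + q_{North})) − 57q_{West} − q_{West}².
∂π/∂q_{West} = 195 − 4q_{West} − q_{North} = 0, so q_{West} = 48.75 − 0.25q_{North}.
By symmetry q_{North} = q_{West}; substituting into the reaction function, 1.25q_{West} = 48.75 and q_{West} = 39.

39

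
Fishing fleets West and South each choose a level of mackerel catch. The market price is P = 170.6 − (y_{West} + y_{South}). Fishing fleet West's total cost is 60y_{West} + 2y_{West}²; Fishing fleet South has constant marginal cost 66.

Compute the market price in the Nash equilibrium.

113

Fishing fleet West's profit: π = y_{West}(170.6 − (y_{West} + y_{South})) − 60y_{West} − 2y_{West}².
∂π/∂y_{West} = 110.6 − 6y_{West} − y_{South} = 0, so y_{West} = 553/30 − (1/6)y_{South}.
For South: ∂π/∂y_{South} = 104.6 − 2y_{South} − y_{West} = 0 ⇒ y_{South} = 52.3 − 0.5y_{West}.
Solving the two reaction functions simultaneously: (1 − (−1/6)(−0.5))y_{West} = 553/30 − (1/6)·52.3, so (11/12)y_{West} = 583/60 and y_{West} = 10.6.
Then y_{South} = 52.3 − 0.5·10.6 = 47.
Equilibrium price: P = 170.6 − 57.6 = 113.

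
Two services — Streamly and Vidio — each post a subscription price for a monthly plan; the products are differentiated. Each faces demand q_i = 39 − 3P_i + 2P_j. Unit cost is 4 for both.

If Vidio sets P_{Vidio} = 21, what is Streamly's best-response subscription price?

Streamly's profit: π = (P_{Streamly} − 4)(39 − 3P_{Streamly} + 2P_{Vidio}).
∂π/∂P_{Streamly} = 51 − 6P_{Streamly} + 2P_{Vidio} = 0 ⇒ P_{Streamly} = 8.5 + (1/3)P_{Vidio}.
At P_{Vidio} = 21: P_{Streamly} = 8.5 + (1/3)·21 = 15.5.

15.5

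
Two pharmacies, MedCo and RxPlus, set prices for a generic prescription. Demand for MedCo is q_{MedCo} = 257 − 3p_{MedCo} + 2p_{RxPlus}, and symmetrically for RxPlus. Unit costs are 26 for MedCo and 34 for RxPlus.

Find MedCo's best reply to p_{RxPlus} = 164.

110.5

MedCo's profit: π = (p_{MedCo} − 26)(257 − 3p_{MedCo} + 2p_{RxPlus}).
∂π/∂p_{MedCo} = 335 − 6p_{MedCo} + 2p_{RxPlus} = 0 ⇒ p_{MedCo} = 335/6 + (1/3)p_{RxPlus}.
At p_{RxPlus} = 164: p_{MedCo} = 335/6 + (1/3)·164 = 110.5.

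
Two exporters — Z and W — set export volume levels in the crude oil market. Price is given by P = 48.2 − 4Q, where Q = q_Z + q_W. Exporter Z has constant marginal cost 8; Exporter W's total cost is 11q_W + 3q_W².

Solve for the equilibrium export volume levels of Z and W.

Exporter Z's profit: π = q_Z(48.2 − 4(q_Z + q_W)) − 8q_Z.
∂π/∂q_Z = 40.2 − 8q_Z − 4q_W = 0, so q_Z = 5.025 − 0.5q_W.
For W: ∂π/∂q_W = 37.2 − 14q_W − 4q_Z = 0 ⇒ q_W = 93/35 − (2/7)q_Z.
Solving the two reaction functions simultaneously: (1 − (−0.5)(−2/7))q_Z = 5.025 − 0.5·(93/35), so (6/7)q_Z = 207/56 and q_Z = 4.3125.
Then q_W = 93/35 − (2/7)·4.3125 = 1.425.

4.3125, 1.425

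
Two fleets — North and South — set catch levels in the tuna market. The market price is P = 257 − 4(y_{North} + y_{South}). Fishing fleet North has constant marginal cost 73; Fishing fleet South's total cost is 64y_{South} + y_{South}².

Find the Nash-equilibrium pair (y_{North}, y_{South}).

16.6875, 12.625

Fishing fleet North's profit: π = y_{North}(257 − 4(y_{North} + y_{South})) − 73y_{North}.
∂π/∂y_{North} = 184 − 8y_{North} − 4y_{South} = 0, so y_{North} = 23 − 0.5y_{South}.
For South: ∂π/∂y_{South} = 193 − 10y_{South} − 4y_{North} = 0 ⇒ y_{South} = 19.3 − 0.4y_{North}.
Substituting the second reaction function into the first: y_{North} = 23 − 0.5(19.3 − 0.4y_{North}), which gives 0.8y_{North} = 13.35 ⇒ y_{North} = 16.6875.
Then y_{South} = 19.3 − 0.4·16.6875 = 12.625.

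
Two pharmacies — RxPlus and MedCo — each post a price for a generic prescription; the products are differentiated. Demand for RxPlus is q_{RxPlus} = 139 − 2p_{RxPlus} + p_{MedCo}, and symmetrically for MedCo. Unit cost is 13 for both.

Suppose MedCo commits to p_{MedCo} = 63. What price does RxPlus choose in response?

RxPlus's profit: π = (p_{RxPlus} − 13)(139 − 2p_{RxPlus} + p_{MedCo}).
∂π/∂p_{RxPlus} = 165 − 4p_{RxPlus} + p_{MedCo} = 0 ⇒ p_{RxPlus} = 41.25 + 0.25p_{MedCo}.
At p_{MedCo} = 63: p_{RxPlus} = 41.25 + 0.25·63 = 57.

57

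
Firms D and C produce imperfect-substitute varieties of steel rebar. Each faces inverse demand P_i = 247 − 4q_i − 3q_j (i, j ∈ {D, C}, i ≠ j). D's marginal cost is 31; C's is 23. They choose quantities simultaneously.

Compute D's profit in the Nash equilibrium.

1474.56

Firm D's profit: π = q_D(247 − 4q_D − 3q_C) − 31q_D.
∂π/∂q_D = 216 − 8q_D − 3q_C = 0 ⇒ q_D = 27 − 0.375q_C.
Similarly q_C = 28 − 0.375q_D.
Substituting the second reaction function into the first: q_D = 27 − 0.375(28 − 0.375q_D), which gives (55/64)q_D = 16.5 ⇒ q_D = 19.2.
Then q_C = 28 − 0.375·19.2 = 20.8.
P_D = 247 − 4·19.2 − 3·20.8 = 107.8.
Profit = (107.8 − 31)·19.2 = 1474.56.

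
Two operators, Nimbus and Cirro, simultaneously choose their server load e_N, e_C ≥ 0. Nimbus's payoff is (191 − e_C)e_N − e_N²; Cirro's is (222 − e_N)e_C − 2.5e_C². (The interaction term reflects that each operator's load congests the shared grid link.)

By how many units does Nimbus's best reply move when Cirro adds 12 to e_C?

Expanding Nimbus's payoff: 191e_N − e_Ce_N − e_N².
∂π/∂e_N = 191 − e_C − 2e_N = 0, so e_N = 95.5 − 0.5e_C.
The reaction-function slope is −0.5, so a 12-unit rise in e_C moves e_N by −0.5 × 12 = −6. Nimbus's best response falls — the actions are strategic substitutes.

-6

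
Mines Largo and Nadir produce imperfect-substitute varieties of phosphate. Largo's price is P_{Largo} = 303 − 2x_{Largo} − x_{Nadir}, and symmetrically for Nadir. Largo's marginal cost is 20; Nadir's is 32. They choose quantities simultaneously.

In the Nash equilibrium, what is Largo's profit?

Mine Largo's profit: π = x_{Largo}(303 − 2x_{Largo} − x_{Nadir}) − 20x_{Largo}.
∂π/∂x_{Largo} = 283 − 4x_{Largo} − x_{Nadir} = 0 ⇒ x_{Largo} = 70.75 − 0.25x_{Nadir}.
Similarly x_{Nadir} = 67.75 − 0.25x_{Largo}.
Substituting the second reaction function into the first: x_{Largo} = 70.75 − 0.25(67.75 − 0.25x_{Largo}), which gives 0.9375x_{Largo} = 53.8125 ⇒ x_{Largo} = 57.4.
Then x_{Nadir} = 67.75 − 0.25·57.4 = 53.4.
P_{Largo} = 303 − 2·57.4 − 53.4 = 134.8.
Profit = (134.8 − 20)·57.4 = 6589.52.

6589.52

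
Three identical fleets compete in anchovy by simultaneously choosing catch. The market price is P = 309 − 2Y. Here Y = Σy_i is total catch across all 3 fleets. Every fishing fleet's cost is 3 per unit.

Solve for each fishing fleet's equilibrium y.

38.25

A representative fishing fleet's profit is π_i = y_i(309 − 2Y) − 3y_i, with Y = y_i + Σ_{j≠i} y_j.
First-order condition: 306 − 4y_i − 2Σ_{j≠i} y_j = 0.
In a symmetric equilibrium every fishing fleet chooses the same y, so Σ_{j≠i} y_j = 2y. The condition becomes 306 − 8y = 0, giving y = 306/8 = 38.25.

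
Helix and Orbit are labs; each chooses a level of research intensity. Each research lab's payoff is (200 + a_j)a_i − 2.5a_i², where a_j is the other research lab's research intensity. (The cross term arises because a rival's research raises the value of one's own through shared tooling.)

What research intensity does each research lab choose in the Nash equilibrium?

Helix's payoff is (200 + a_O)a_H − 2.5a_H².
∂π/∂a_H = 200 + a_O − 5a_H = 0, so a_H = 40 + 0.2a_O.
By symmetry a_O = a_H; substituting into the reaction function, 0.8a_H = 40 and a_H = 50.

50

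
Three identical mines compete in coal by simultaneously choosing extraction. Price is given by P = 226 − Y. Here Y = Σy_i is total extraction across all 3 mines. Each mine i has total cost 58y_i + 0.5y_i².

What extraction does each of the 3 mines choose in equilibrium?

33.6

A representative mine's profit is π_i = y_i(226 − Y) − 58y_i − 0.5y_i², with Y = y_i + Σ_{j≠i} y_j.
First-order condition: 168 − 3y_i − Σ_{j≠i} y_j = 0.
In a symmetric equilibrium every mine chooses the same y, so Σ_{j≠i} y_j = 2y. The condition becomes 168 − 5y = 0, giving y = 168/5 = 33.6.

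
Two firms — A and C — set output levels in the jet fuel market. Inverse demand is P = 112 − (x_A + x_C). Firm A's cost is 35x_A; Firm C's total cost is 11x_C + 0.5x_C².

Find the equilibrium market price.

61

Firm A's profit: π = x_A(112 − (x_A + x_C)) − 35x_A.
∂π/∂x_A = 77 − 2x_A − x_C = 0, so x_A = 38.5 − 0.5x_C.
For C: ∂π/∂x_C = 101 − 3x_C − x_A = 0 ⇒ x_C = 101/3 − (1/3)x_A.
Substituting the second reaction function into the first: x_A = 38.5 − 0.5(101/3 − (1/3)x_A), which gives (5/6)x_A = 65/3 ⇒ x_A = 26.
Then x_C = 101/3 − (1/3)·26 = 25.
Equilibrium price: P = 112 − 51 = 61.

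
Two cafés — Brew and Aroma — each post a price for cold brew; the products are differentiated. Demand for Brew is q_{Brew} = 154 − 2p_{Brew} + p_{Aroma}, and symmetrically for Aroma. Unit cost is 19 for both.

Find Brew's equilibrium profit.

Brew's profit: π = (p_{Brew} − 19)(154 − 2p_{Brew} + p_{Aroma}).
∂π/∂p_{Brew} = 192 − 4p_{Brew} + p_{Aroma} = 0 ⇒ p_{Brew} = 48 + 0.25p_{Aroma}.
Setting p_{Brew} = p_{Aroma} in the reaction function: p_{Brew} = 48 + 0.25p_{Brew}, so p_{Brew} = 48 / 0.75 = 64.
q_{Brew} = 154 − 2·64 + 64 = 90.
Profit = (64 − 19)·90 = 4050.

4050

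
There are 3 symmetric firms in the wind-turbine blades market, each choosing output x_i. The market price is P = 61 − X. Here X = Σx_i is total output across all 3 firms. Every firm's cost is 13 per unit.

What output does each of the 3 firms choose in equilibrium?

12

A representative firm's profit is π_i = x_i(61 − X) − 13x_i, with X = x_i + Σ_{j≠i} x_j.
First-order condition: 48 − 2x_i − Σ_{j≠i} x_j = 0.
With identical firms, set every x_j = x: then 48 − 2x − 2x = 0, i.e. x = 48/4 = 12.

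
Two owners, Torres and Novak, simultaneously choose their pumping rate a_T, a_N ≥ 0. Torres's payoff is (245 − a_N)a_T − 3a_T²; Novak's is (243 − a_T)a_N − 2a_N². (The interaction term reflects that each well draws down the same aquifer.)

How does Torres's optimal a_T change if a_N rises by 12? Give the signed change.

-2

Expanding Torres's payoff: 245a_T − a_Na_T − 3a_T².
∂π/∂a_T = 245 − a_N − 6a_T = 0, so a_T = 245/6 − (1/6)a_N.
The reaction-function slope is −1/6, so a 12-unit rise in a_N moves a_T by −1/6 × 12 = −2. Torres's best response falls — the actions are strategic substitutes.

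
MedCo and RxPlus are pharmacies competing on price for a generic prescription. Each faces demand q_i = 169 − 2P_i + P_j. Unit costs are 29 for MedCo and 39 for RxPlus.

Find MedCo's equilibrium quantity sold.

96

MedCo's profit: π = (P_{MedCo} − 29)(169 − 2P_{MedCo} + P_{RxPlus}).
∂π/∂P_{MedCo} = 227 − 4P_{MedCo} + P_{RxPlus} = 0 ⇒ P_{MedCo} = 56.75 + 0.25P_{RxPlus}.
Similarly P_{RxPlus} = 61.75 + 0.25P_{MedCo}.
Substituting the second reaction function into the first: P_{MedCo} = 56.75 + 0.25(61.75 + 0.25P_{MedCo}), which gives 0.9375P_{MedCo} = 72.1875 ⇒ P_{MedCo} = 77.
Then P_{RxPlus} = 61.75 + 0.25·77 = 81.
q_{MedCo} = 169 − 2·77 + 81 = 96.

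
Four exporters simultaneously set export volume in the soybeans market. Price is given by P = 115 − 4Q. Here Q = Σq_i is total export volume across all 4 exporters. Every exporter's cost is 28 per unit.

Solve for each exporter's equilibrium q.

A representative exporter's profit is π_i = q_i(115 − 4Q) − 28q_i, with Q = q_i + Σ_{j≠i} q_j.
First-order condition: 87 − 8q_i − 4Σ_{j≠i} q_j = 0.
Imposing symmetry (q_j = q for all j) turns Σ_{j≠i} q_j into 3q, so 87 = 20q and q = 4.35.

4.35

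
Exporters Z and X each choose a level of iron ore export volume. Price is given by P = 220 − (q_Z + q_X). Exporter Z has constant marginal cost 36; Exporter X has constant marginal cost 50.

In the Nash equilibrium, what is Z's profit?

4356

Exporter Z's profit: π = q_Z(220 − (q_Z + q_X)) − 36q_Z.
∂π/∂q_Z = 184 − 2q_Z − q_X = 0, so q_Z = 92 − 0.5q_X.
By the same steps for X: q_X = 85 − 0.5q_Z.
Substituting the second reaction function into the first: q_Z = 92 − 0.5(85 − 0.5q_Z), which gives 0.75q_Z = 49.5 ⇒ q_Z = 66.
Then q_X = 85 − 0.5·66 = 52.
Price P = 220 − 118 = 102.
Z's profit: (102 − 36)·66 = 4356.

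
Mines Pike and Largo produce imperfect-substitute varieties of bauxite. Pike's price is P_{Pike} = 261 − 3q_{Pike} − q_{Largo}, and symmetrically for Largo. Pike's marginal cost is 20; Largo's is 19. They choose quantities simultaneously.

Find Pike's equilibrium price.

123.2

Mine Pike's profit: π = q_{Pike}(261 − 3q_{Pike} − q_{Largo}) − 20q_{Pike}.
∂π/∂q_{Pike} = 241 − 6q_{Pike} − q_{Largo} = 0 ⇒ q_{Pike} = 241/6 − (1/6)q_{Largo}.
Similarly q_{Largo} = 121/3 − (1/6)q_{Pike}.
Solving the two reaction functions simultaneously: (1 − (−1/6)(−1/6))q_{Pike} = 241/6 − (1/6)·(121/3), so (35/36)q_{Pike} = 301/9 and q_{Pike} = 34.4.
Then q_{Largo} = 121/3 − (1/6)·34.4 = 34.6.
P_{Pike} = 261 − 3·34.4 − 34.6 = 123.2.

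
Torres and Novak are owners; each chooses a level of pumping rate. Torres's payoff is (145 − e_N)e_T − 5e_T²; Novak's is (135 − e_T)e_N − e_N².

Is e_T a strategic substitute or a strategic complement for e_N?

strategic substitutes

Expanding Torres's payoff: 145e_T − e_Ne_T − 5e_T².
∂π/∂e_T = 145 − e_N − 10e_T = 0, so e_T = 14.5 − 0.1e_N.
The best-response slope de_T/de_N = −0.1 < 0: the reaction function is downward-sloping, so the choices are strategic substitutes.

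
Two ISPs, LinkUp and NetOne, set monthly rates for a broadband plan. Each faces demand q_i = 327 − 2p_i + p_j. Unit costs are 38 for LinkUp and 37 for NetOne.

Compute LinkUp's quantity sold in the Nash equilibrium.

LinkUp's profit: π = (p_{LinkUp} − 38)(327 − 2p_{LinkUp} + p_{NetOne}).
∂π/∂p_{LinkUp} = 403 − 4p_{LinkUp} + p_{NetOne} = 0 ⇒ p_{LinkUp} = 100.75 + 0.25p_{NetOne}.
Similarly p_{NetOne} = 100.25 + 0.25p_{LinkUp}.
Substituting the second reaction function into the first: p_{LinkUp} = 100.75 + 0.25(100.25 + 0.25p_{LinkUp}), which gives 0.9375p_{LinkUp} = 125.8125 ⇒ p_{LinkUp} = 134.2.
Then p_{NetOne} = 100.25 + 0.25·134.2 = 133.8.
q_{LinkUp} = 327 − 2·134.2 + 133.8 = 192.4.

192.4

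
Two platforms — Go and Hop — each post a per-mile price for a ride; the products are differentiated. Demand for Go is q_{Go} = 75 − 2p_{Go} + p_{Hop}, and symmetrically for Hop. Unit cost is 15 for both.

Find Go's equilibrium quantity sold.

40

Go's profit: π = (p_{Go} − 15)(75 − 2p_{Go} + p_{Hop}).
∂π/∂p_{Go} = 105 − 4p_{Go} + p_{Hop} = 0 ⇒ p_{Go} = 26.25 + 0.25p_{Hop}.
By symmetry p_{Hop} = p_{Go}; substituting into the reaction function, 0.75p_{Go} = 26.25 and p_{Go} = 35.
q_{Go} = 75 − 2·35 + 35 = 40.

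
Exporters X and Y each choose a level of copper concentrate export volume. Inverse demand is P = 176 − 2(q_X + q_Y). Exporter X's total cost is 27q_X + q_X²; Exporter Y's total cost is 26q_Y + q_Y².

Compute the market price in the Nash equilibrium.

Exporter X's profit: π = q_X(176 − 2(q_X + q_Y)) − 27q_X − q_X².
∂π/∂q_X = 149 − 6q_X − 2q_Y = 0, so q_X = 149/6 − (1/3)q_Y.
By the same steps for Y: q_Y = 25 − (1/3)q_X.
Substituting the second reaction function into the first: q_X = 149/6 − (1/3)(25 − (1/3)q_X), which gives (8/9)q_X = 16.5 ⇒ q_X = 18.5625.
Then q_Y = 25 − (1/3)·18.5625 = 18.8125.
Equilibrium price: P = 176 − 2·37.375 = 101.25.

101.25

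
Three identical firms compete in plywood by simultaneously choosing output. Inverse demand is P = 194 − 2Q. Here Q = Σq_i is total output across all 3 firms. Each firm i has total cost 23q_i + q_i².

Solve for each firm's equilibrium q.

A representative firm's profit is π_i = q_i(194 − 2Q) − 23q_i − q_i², with Q = q_i + Σ_{j≠i} q_j.
First-order condition: 171 − 6q_i − 2Σ_{j≠i} q_j = 0.
With identical firms, set every q_j = q: then 171 − 6q − 4q = 0, i.e. q = 171/10 = 17.1.

17.1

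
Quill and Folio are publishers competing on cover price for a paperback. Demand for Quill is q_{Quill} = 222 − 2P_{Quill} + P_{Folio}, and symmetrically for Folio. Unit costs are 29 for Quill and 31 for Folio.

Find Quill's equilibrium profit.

8346.32

Quill's profit: π = (P_{Quill} − 29)(222 − 2P_{Quill} + P_{Folio}).
∂π/∂P_{Quill} = 280 − 4P_{Quill} + P_{Folio} = 0 ⇒ P_{Quill} = 70 + 0.25P_{Folio}.
Similarly P_{Folio} = 71 + 0.25P_{Quill}.
Substituting the second reaction function into the first: P_{Quill} = 70 + 0.25(71 + 0.25P_{Quill}), which gives 0.9375P_{Quill} = 87.75 ⇒ P_{Quill} = 93.6.
Then P_{Folio} = 71 + 0.25·93.6 = 94.4.
q_{Quill} = 222 − 2·93.6 + 94.4 = 129.2.
Profit = (93.6 − 29)·129.2 = 8346.32.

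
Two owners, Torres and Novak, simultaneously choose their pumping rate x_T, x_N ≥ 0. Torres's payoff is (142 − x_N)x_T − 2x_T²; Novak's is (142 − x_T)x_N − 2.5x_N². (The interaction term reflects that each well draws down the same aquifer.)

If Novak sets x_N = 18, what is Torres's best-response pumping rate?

31

Expanding Torres's payoff: 142x_T − x_Nx_T − 2x_T².
∂π/∂x_T = 142 − x_N − 4x_T = 0, so x_T = 35.5 − 0.25x_N.
At x_N = 18: x_T = 35.5 − 0.25·18 = 31.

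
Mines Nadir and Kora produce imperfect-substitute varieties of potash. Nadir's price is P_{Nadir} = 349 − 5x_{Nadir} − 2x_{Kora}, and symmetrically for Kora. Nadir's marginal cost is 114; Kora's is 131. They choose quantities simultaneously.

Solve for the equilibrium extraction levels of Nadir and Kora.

Mine Nadir's profit: π = x_{Nadir}(349 − 5x_{Nadir} − 2x_{Kora}) − 114x_{Nadir}.
∂π/∂x_{Nadir} = 235 − 10x_{Nadir} − 2x_{Kora} = 0 ⇒ x_{Nadir} = 23.5 − 0.2x_{Kora}.
Similarly x_{Kora} = 21.8 − 0.2x_{Nadir}.
Solving the two reaction functions simultaneously: (1 − (−0.2)(−0.2))x_{Nadir} = 23.5 − 0.2·21.8, so 0.96x_{Nadir} = 19.14 and x_{Nadir} = 19.9375.
Then x_{Kora} = 21.8 − 0.2·19.9375 = 17.8125.

19.9375, 17.8125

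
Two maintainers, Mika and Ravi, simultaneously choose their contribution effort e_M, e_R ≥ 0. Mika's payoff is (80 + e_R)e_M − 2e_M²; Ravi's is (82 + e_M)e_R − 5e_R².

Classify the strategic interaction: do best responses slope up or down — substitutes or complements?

Expanding Mika's payoff: 80e_M + e_Re_M − 2e_M².
∂π/∂e_M = 80 + e_R − 4e_M = 0, so e_M = 20 + 0.25e_R.
The best-response slope de_M/de_R = 0.25 > 0: the reaction function is upward-sloping, so the choices are strategic complements.

strategic complements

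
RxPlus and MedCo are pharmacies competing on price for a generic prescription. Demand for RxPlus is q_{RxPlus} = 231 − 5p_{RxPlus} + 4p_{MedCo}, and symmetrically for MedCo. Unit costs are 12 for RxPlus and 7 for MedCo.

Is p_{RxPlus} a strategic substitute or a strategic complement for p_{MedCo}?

RxPlus's profit: π = (p_{RxPlus} − 12)(231 − 5p_{RxPlus} + 4p_{MedCo}).
∂π/∂p_{RxPlus} = 291 − 10p_{RxPlus} + 4p_{MedCo} = 0 ⇒ p_{RxPlus} = 29.1 + 0.4p_{MedCo}.
The best-response slope dp_{RxPlus}/dp_{MedCo} = 0.4 > 0: the reaction function is upward-sloping, so the choices are strategic complements.

strategic complements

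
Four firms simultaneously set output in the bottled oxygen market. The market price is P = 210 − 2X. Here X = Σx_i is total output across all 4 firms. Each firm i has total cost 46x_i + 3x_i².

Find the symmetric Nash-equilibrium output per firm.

A representative firm's profit is π_i = x_i(210 − 2X) − 46x_i − 3x_i², with X = x_i + Σ_{j≠i} x_j.
First-order condition: 164 − 10x_i − 2Σ_{j≠i} x_j = 0.
Imposing symmetry (x_j = x for all j) turns Σ_{j≠i} x_j into 3x, so 164 = 16x and x = 10.25.

10.25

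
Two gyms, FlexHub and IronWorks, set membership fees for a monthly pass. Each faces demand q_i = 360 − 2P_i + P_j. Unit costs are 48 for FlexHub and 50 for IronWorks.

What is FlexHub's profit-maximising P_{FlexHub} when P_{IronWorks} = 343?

199.75

FlexHub's profit: π = (P_{FlexHub} − 48)(360 − 2P_{FlexHub} + P_{IronWorks}).
∂π/∂P_{FlexHub} = 456 − 4P_{FlexHub} + P_{IronWorks} = 0 ⇒ P_{FlexHub} = 114 + 0.25P_{IronWorks}.
At P_{IronWorks} = 343: P_{FlexHub} = 114 + 0.25·343 = 199.75.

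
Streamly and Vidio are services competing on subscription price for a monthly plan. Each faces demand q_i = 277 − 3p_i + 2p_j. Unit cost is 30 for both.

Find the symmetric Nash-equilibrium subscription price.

Streamly's profit: π = (p_{Streamly} − 30)(277 − 3p_{Streamly} + 2p_{Vidio}).
∂π/∂p_{Streamly} = 367 − 6p_{Streamly} + 2p_{Vidio} = 0 ⇒ p_{Streamly} = 367/6 + (1/3)p_{Vidio}.
By symmetry p_{Vidio} = p_{Streamly}; substituting into the reaction function, (2/3)p_{Streamly} = 367/6 and p_{Streamly} = 91.75.

91.75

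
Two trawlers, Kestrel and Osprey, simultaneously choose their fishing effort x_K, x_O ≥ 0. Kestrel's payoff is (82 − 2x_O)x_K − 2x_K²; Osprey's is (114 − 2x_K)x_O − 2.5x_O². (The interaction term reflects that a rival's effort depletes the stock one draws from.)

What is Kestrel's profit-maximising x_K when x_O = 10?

15.5

Expanding Kestrel's payoff: 82x_K − 2x_Ox_K − 2x_K².
∂π/∂x_K = 82 − 2x_O − 4x_K = 0, so x_K = 20.5 − 0.5x_O.
At x_O = 10: x_K = 20.5 − 0.5·10 = 15.5.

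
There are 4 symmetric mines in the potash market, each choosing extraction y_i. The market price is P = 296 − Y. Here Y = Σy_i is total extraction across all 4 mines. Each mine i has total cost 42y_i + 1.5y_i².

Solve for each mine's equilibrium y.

31.75

A representative mine's profit is π_i = y_i(296 − Y) − 42y_i − 1.5y_i², with Y = y_i + Σ_{j≠i} y_j.
First-order condition: 254 − 5y_i − Σ_{j≠i} y_j = 0.
Imposing symmetry (y_j = y for all j) turns Σ_{j≠i} y_j into 3y, so 254 = 8y and y = 31.75.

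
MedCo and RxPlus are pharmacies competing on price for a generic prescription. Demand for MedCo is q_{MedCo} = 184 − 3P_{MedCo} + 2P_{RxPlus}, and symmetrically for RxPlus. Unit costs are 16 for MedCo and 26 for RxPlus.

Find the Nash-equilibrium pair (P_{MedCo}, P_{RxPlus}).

MedCo's profit: π = (P_{MedCo} − 16)(184 − 3P_{MedCo} + 2P_{RxPlus}).
∂π/∂P_{MedCo} = 232 − 6P_{MedCo} + 2P_{RxPlus} = 0 ⇒ P_{MedCo} = 116/3 + (1/3)P_{RxPlus}.
Similarly P_{RxPlus} = 131/3 + (1/3)P_{MedCo}.
Solving the two reaction functions simultaneously: (1 − (1/3)(1/3))P_{MedCo} = 116/3 + (1/3)·(131/3), so (8/9)P_{MedCo} = 479/9 and P_{MedCo} = 59.875.
Then P_{RxPlus} = 131/3 + (1/3)·59.875 = 63.625.

59.875, 63.625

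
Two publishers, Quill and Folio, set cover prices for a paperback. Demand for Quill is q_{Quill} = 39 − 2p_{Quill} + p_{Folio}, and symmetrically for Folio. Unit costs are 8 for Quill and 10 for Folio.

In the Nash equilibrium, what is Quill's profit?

Quill's profit: π = (p_{Quill} − 8)(39 − 2p_{Quill} + p_{Folio}).
∂π/∂p_{Quill} = 55 − 4p_{Quill} + p_{Folio} = 0 ⇒ p_{Quill} = 13.75 + 0.25p_{Folio}.
Similarly p_{Folio} = 14.75 + 0.25p_{Quill}.
Plugging p_{Folio} into Quill's best response: p_{Quill} = 13.75 + 0.25(14.75 + 0.25p_{Quill}) ⇒ 0.9375p_{Quill} = 17.4375, so p_{Quill} = 18.6.
Then p_{Folio} = 14.75 + 0.25·18.6 = 19.4.
q_{Quill} = 39 − 2·18.6 + 19.4 = 21.2.
Profit = (18.6 − 8)·21.2 = 224.72.

224.72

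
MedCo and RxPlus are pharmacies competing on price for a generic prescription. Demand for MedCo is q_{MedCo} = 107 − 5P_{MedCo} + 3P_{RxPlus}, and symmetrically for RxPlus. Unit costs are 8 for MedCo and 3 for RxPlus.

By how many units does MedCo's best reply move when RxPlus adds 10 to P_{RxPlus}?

3

MedCo's profit: π = (P_{MedCo} − 8)(107 − 5P_{MedCo} + 3P_{RxPlus}).
∂π/∂P_{MedCo} = 147 − 10P_{MedCo} + 3P_{RxPlus} = 0 ⇒ P_{MedCo} = 14.7 + 0.3P_{RxPlus}.
The reaction-function slope is 0.3, so a 10-unit rise in P_{RxPlus} moves P_{MedCo} by 0.3 × 10 = 3. MedCo's best response rises — the actions are strategic complements.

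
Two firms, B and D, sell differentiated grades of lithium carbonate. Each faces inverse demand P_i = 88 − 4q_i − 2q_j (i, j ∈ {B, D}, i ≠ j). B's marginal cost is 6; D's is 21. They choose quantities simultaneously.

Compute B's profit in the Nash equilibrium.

302.76

Firm B's profit: π = q_B(88 − 4q_B − 2q_D) − 6q_B.
∂π/∂q_B = 82 − 8q_B − 2q_D = 0 ⇒ q_B = 10.25 − 0.25q_D.
Similarly q_D = 8.375 − 0.25q_B.
Solving the two reaction functions simultaneously: (1 − (−0.25)(−0.25))q_B = 10.25 − 0.25·8.375, so 0.9375q_B = 261/32 and q_B = 8.7.
Then q_D = 8.375 − 0.25·8.7 = 6.2.
P_B = 88 − 4·8.7 − 2·6.2 = 40.8.
Profit = (40.8 − 6)·8.7 = 302.76.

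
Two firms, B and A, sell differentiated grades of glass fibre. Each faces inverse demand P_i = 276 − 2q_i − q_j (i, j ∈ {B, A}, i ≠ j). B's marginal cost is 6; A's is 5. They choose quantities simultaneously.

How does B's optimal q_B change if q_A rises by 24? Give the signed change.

-6

Firm B's profit: π = q_B(276 − 2q_B − q_A) − 6q_B.
∂π/∂q_B = 270 − 4q_B − q_A = 0 ⇒ q_B = 67.5 − 0.25q_A.
The reaction-function slope is −0.25, so a 24-unit rise in q_A moves q_B by −0.25 × 24 = −6. B's best response falls — the actions are strategic substitutes.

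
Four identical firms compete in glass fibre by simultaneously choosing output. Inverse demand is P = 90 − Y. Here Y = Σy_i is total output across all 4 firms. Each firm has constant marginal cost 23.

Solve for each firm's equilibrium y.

A representative firm's profit is π_i = y_i(90 − Y) − 23y_i, with Y = y_i + Σ_{j≠i} y_j.
First-order condition: 67 − 2y_i − Σ_{j≠i} y_j = 0.
Imposing symmetry (y_j = y for all j) turns Σ_{j≠i} y_j into 3y, so 67 = 5y and y = 13.4.

13.4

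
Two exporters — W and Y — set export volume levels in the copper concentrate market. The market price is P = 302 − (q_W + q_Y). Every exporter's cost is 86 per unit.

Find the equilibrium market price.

Exporter W's profit: π = q_W(302 − (q_W + q_Y)) − 86q_W.
∂π/∂q_W = 216 − 2q_W − q_Y = 0, so q_W = 108 − 0.5q_Y.
Setting q_W = q_Y in the reaction function: q_W = 108 − 0.5q_W, so q_W = 108 / 1.5 = 72.
Equilibrium price: P = 302 − 144 = 158.

158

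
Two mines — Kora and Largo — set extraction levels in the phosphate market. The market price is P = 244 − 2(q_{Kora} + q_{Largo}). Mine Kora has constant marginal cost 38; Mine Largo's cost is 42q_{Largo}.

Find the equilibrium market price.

108

Mine Kora's profit: π = q_{Kora}(244 − 2(q_{Kora} + q_{Largo})) − 38q_{Kora}.
∂π/∂q_{Kora} = 206 − 4q_{Kora} − 2q_{Largo} = 0, so q_{Kora} = 51.5 − 0.5q_{Largo}.
By the same steps for Largo: q_{Largo} = 50.5 − 0.5q_{Kora}.
Solving the two reaction functions simultaneously: (1 − (−0.5)(−0.5))q_{Kora} = 51.5 − 0.5·50.5, so 0.75q_{Kora} = 26.25 and q_{Kora} = 35.
Then q_{Largo} = 50.5 − 0.5·35 = 33.
Equilibrium price: P = 244 − 2·68 = 108.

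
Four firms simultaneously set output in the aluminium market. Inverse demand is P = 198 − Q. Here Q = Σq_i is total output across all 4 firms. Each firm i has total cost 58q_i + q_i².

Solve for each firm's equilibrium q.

A representative firm's profit is π_i = q_i(198 − Q) − 58q_i − q_i², with Q = q_i + Σ_{j≠i} q_j.
First-order condition: 140 − 4q_i − Σ_{j≠i} q_j = 0.
Imposing symmetry (q_j = q for all j) turns Σ_{j≠i} q_j into 3q, so 140 = 7q and q = 20.

20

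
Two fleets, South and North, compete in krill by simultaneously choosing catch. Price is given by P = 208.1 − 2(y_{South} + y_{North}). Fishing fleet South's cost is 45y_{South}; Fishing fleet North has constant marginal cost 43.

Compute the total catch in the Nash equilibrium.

Fishing fleet South's profit: π = y_{South}(208.1 − 2(y_{South} + y_{North})) − 45y_{South}.
∂π/∂y_{South} = 163.1 − 4y_{South} − 2y_{North} = 0, so y_{South} = 40.775 − 0.5y_{North}.
By the same steps for North: y_{North} = 41.275 − 0.5y_{South}.
Plugging y_{North} into South's best response: y_{South} = 40.775 − 0.5(41.275 − 0.5y_{South}) ⇒ 0.75y_{South} = 20.1375, so y_{South} = 26.85.
Then y_{North} = 41.275 − 0.5·26.85 = 27.85.
Total catch: 26.85 + 27.85 = 54.7.

54.7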